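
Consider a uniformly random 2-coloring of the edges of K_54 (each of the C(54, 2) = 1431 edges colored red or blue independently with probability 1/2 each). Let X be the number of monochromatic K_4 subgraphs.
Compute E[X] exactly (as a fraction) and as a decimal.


Let X = Σ_S X_S over the C(54, 4) = 316251 subsets S of size 4, where X_S = 1 if the K_4 on S is monochromatic.
For a fixed S, the K_4 on S has C(4, 2) = 6 edges. P[all 6 edges red] = (1/2)^6, and likewise for blue, so P[monochromatic] = 2·(1/2)^6 = 2^{1 − 6} = 1/32.
By linearity of expectation: E[X] = C(54, 4) · 2^{1 − 6} = 316251 · 1/32 = 316251/32.
Numerically: E[X] ≈ 9882.843750.

E[X] = C(54,4)·2^(1−C(4,2)) = 316251/32 ≈ 9882.843750.


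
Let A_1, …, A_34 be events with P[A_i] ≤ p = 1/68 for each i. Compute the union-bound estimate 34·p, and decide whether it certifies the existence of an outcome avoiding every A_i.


Union bound: P[∪_{i=1}^{34} A_i] ≤ Σ_i P[A_i] ≤ 34·p = 34·(1/68) = 1/2.
Numerically: 1/2 ≈ 0.500.
Is 1/2 < 1? YES.
Since P[∪ A_i] ≤ 1/2 < 1, the complement has P[∩ A_i^c] ≥ 1 − 1/2 = 1/2 > 0, so some outcome avoids every A_i.

34·p = 1/2 ≈ 0.500; existence CERTIFIED by the union bound.


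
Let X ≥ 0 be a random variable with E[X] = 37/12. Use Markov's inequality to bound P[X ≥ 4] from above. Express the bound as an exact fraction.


μ = E[X] = 37/12, a = 4.
Markov: P[X ≥ 4] ≤ μ/a = (37/12)/4 = 37/48.
Numerically: ≈ 0.77083.
(Since a = 4 > μ = 3.08333, the bound 37/48 is < 1 and informative.)

P[X ≥ 4] ≤ 37/48 ≈ 0.77083.


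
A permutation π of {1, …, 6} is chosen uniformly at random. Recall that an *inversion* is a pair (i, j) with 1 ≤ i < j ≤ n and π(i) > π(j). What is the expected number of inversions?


Write X = Σ X_I over the C(6, 2) = 15 pairs i < j, with X_I the indicator of one inversion.
There are 15 indicators.
For each fixed pair i < j, the values π(i) and π(j) are two distinct elements of {1, …, 6} in uniformly random order; by symmetry P[π(i) > π(j)] = 1/2.
By linearity: E[X] = 15 · (1/2) = C(6, 2) · (1/2) = 15/2 = 15/2 ≈ 7.5000.

E[X] = 15/2 = 7.5000.


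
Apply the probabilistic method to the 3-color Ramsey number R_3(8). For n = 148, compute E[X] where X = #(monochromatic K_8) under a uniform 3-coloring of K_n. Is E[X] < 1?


E[X] = C(148, 8) · 3^{1 − 28} = 4709614623714 · 3^{−27} = 4709614623714/7625597484987.
As a reduced fraction: E[X] = 523290513746/847288609443 ≈ 0.617606.
Is E[X] < 1? YES.
Since E[X] < 1, there exists a 3-coloring of K_{148} with no monochromatic K_8; hence R_3(8) > 148.

E[X] = 523290513746/847288609443 ≈ 0.617606; E[X] < 1, so R_3(8) > 148.


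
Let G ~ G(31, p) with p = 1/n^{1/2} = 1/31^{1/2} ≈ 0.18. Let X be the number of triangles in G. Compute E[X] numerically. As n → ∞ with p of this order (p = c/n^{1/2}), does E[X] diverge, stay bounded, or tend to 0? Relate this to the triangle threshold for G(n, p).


Number of potential triangles: C(31, 3) = 4495.
Each occurs with probability p³ ≈ (0.18)³ ≈ 5.79372e-03.
By linearity: E[X] = C(31, 3)·p³ ≈ 4495 · 5.79372e-03 ≈ 26.043.
Since α = 1/2 < 1, p = c/n^{1/2} ≫ 1/n is above the triangle threshold p ~ 1/n. Asymptotically E[X] ~ (c³/6)·n^{3(1−α)} = (1³/6)·n^{1.5} → ∞; triangles are abundant w.h.p.

E[X] ≈ 26.043; in regime p = Θ(1/n^{1/2}) E[X] diverges (above the triangle threshold p ~ 1/n).


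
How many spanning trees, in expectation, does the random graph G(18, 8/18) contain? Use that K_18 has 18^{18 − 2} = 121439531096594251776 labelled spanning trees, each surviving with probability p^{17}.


K_18 has 18^{18 − 2} = 121439531096594251776 labelled spanning trees.
For each such spanning tree H, let X_H = 1 if all 17 edges of H are present in G. Then P[X_H = 1] = p^{17} = (4/9)^{17} = 17179869184/16677181699666569.
Summing the indicators: E[X] = Σ_H E[X_H] = 121439531096594251776 · p^{17} = 121439531096594251776 · 17179869184/16677181699666569 = 1125899906842624/9.
Numerically: E[X] ≈ 1.25e+14.

E[X] = 121439531096594251776 · (4/9)^{17} = 1125899906842624/9 ≈ 1.25e+14.


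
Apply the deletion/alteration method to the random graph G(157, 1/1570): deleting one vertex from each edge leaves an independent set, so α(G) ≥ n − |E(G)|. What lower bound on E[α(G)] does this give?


E[|E(G)|] = C(157, 2)·p = 12246 · (1/1570) = 39/5.
E[α(G)] ≥ n − E[|E(G)|] = 157 − 39/5 = 746/5.
Numerically: ≈ 149.200000.
(This is only a lower bound; the true E[α(G)] may be larger.)

E[α(G)] ≥ 746/5 ≈ 149.200000.


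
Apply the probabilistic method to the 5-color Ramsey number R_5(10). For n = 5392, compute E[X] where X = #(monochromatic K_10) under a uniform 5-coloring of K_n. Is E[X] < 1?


E[X] = C(5392, 10) · 5^{1 − 45} = 5676873040158402483252283957448 · 5^{−44} = 5676873040158402483252283957448/5684341886080801486968994140625.
As a reduced fraction: E[X] = 5676873040158402483252283957448/5684341886080801486968994140625 ≈ 0.9986861.
Is E[X] < 1? YES.
Since E[X] < 1, there exists a 5-coloring of K_{5392} with no monochromatic K_10; hence R_5(10) > 5392.

E[X] = 5676873040158402483252283957448/5684341886080801486968994140625 ≈ 0.9986861; E[X] < 1, so R_5(10) > 5392.


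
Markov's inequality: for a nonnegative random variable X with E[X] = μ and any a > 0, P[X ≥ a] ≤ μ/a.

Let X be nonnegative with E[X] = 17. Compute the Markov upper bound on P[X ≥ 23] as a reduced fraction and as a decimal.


μ = E[X] = 17, a = 23.
Markov: P[X ≥ 23] ≤ μ/a = (17)/23 = 17/23.
Numerically: ≈ 0.739.
(Since a = 23 > μ = 17.000, the bound 17/23 is < 1 and informative.)

P[X ≥ 23] ≤ 17/23 ≈ 0.739.


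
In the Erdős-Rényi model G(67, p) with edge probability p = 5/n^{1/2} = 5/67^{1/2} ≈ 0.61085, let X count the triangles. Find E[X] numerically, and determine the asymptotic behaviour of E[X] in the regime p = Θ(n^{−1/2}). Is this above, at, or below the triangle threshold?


Number of potential triangles: C(67, 3) = 47905.
Each occurs with probability p³ ≈ (0.61085)³ ≈ 2.2792807e-01.
By linearity: E[X] = C(67, 3)·p³ ≈ 47905 · 2.2792807e-01 ≈ 10918.89409.
Since α = 1/2 < 1, p = c/n^{1/2} ≫ 1/n is above the triangle threshold p ~ 1/n. Asymptotically E[X] ~ (c³/6)·n^{3(1−α)} = (5³/6)·n^{1.5} → ∞; triangles are abundant w.h.p.

E[X] ≈ 10918.89409; in regime p = Θ(1/n^{1/2}) E[X] diverges (above the triangle threshold p ~ 1/n).


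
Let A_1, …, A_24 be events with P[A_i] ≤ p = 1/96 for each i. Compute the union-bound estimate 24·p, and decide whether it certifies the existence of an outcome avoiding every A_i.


Union bound: P[∪_{i=1}^{24} A_i] ≤ Σ_i P[A_i] ≤ 24·p = 24·(1/96) = 1/4.
Numerically: 1/4 ≈ 0.250000.
Is 1/4 < 1? YES.
Since P[∪ A_i] ≤ 1/4 < 1, the complement has P[∩ A_i^c] ≥ 1 − 1/4 = 3/4 > 0, so some outcome avoids every A_i.

24·p = 1/4 ≈ 0.250000; existence CERTIFIED by the union bound.


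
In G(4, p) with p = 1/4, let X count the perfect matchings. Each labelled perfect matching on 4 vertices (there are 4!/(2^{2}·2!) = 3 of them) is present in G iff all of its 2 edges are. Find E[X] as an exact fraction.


K_4 has 4!/(2^{2}·2!) = 3 labelled perfect matchings.
For each such perfect matching H, let X_H = 1 if all 2 edges of H are present in G. Then P[X_H = 1] = p^{2} = (1/4)^{2} = 1/16.
By linearity of expectation: E[X] = Σ_H E[X_H] = 3 · p^{2} = 3 · 1/16 = 3/16.
Numerically: E[X] ≈ 0.1875.

E[X] = 3 · (1/4)^{2} = 3/16 ≈ 0.1875.


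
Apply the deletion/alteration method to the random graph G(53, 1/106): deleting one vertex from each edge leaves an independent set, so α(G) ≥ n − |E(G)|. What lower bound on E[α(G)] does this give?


E[|E(G)|] = C(53, 2)·p = 1378 · (1/106) = 13.
E[α(G)] ≥ n − E[|E(G)|] = 53 − 13 = 40.
Numerically: ≈ 40.000.
(This is only a lower bound; the true E[α(G)] may be larger.)

E[α(G)] ≥ 40 ≈ 40.000.


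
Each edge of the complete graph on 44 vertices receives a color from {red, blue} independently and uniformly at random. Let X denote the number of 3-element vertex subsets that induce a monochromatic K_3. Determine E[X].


Let X = Σ_S X_S over the C(44, 3) = 13244 subsets S of size 3, where X_S = 1 if the K_3 on S is monochromatic.
For a fixed S, the K_3 on S has C(3, 2) = 3 edges. P[all 3 edges red] = (1/2)^3, and likewise for blue, so P[monochromatic] = 2·(1/2)^3 = 2^{1 − 3} = 1/4.
Summing: E[X] = C(44, 3) · 2^{1 − 3} = 13244 · 1/4 = 3311.
Numerically: E[X] ≈ 3311.00000.

E[X] = C(44,3)·2^(1−C(3,2)) = 3311 ≈ 3311.00000.


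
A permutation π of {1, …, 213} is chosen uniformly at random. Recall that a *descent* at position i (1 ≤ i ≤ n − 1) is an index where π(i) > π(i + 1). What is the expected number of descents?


Write X = Σ X_I over i = 1, …, 212, with X_I the indicator of one descent.
There are 212 indicators.
For each fixed i, the pair (π(i), π(i+1)) is a uniformly random ordered pair of distinct values from {1, …, 213}; by symmetry P[π(i) > π(i+1)] = 1/2.
By linearity: E[X] = 212 · (1/2) = (213 − 1) · (1/2) = 106 ≈ 106.0000.

E[X] = 106 = 106.0000.


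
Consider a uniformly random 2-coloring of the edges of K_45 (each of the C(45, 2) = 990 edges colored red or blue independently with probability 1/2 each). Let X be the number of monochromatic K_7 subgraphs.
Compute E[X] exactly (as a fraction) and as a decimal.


Let X = Σ_S X_S over the C(45, 7) = 45379620 subsets S of size 7, where X_S = 1 if the K_7 on S is monochromatic.
For a fixed S, the K_7 on S has C(7, 2) = 21 edges. P[all 21 edges red] = (1/2)^21, and likewise for blue, so P[monochromatic] = 2·(1/2)^21 = 2^{1 − 21} = 1/1048576.
Summing: E[X] = C(45, 7) · 2^{1 − 21} = 45379620 · 1/1048576 = 11344905/262144.
Numerically: E[X] ≈ 43.27738.

E[X] = C(45,7)·2^(1−C(7,2)) = 11344905/262144 ≈ 43.27738.


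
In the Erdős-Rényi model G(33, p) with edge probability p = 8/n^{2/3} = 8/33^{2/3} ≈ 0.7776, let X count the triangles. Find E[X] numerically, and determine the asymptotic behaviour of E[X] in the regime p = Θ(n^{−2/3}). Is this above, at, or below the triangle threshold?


Number of potential triangles: C(33, 3) = 5456.
Each occurs with probability p³ ≈ (0.7776)³ ≈ 4.701561e-01.
By linearity: E[X] = C(33, 3)·p³ ≈ 5456 · 4.701561e-01 ≈ 2565.1717.
Since α = 2/3 < 1, p = c/n^{2/3} ≫ 1/n is above the triangle threshold p ~ 1/n. Asymptotically E[X] ~ (c³/6)·n^{3(1−α)} = (8³/6)·n^{1} → ∞; triangles are abundant w.h.p.

E[X] ≈ 2565.1717; in regime p = Θ(1/n^{2/3}) E[X] diverges (above the triangle threshold p ~ 1/n).


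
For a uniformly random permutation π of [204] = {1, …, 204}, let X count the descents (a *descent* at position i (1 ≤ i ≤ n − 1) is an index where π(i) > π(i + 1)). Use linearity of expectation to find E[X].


Write X = Σ X_I over i = 1, …, 203, with X_I the indicator of one descent.
There are 203 indicators.
For each fixed i, the pair (π(i), π(i+1)) is a uniformly random ordered pair of distinct values from {1, …, 204}; by symmetry P[π(i) > π(i+1)] = 1/2.
By linearity: E[X] = 203 · (1/2) = (204 − 1) · (1/2) = 203/2 ≈ 101.500.

E[X] = 203/2 = 101.500.


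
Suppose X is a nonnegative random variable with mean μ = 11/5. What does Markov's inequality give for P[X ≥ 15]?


μ = E[X] = 11/5, a = 15.
Markov: P[X ≥ 15] ≤ μ/a = (11/5)/15 = 11/75.
Numerically: ≈ 0.146667.
(Since a = 15 > μ = 2.200000, the bound 11/75 is < 1 and informative.)

P[X ≥ 15] ≤ 11/75 ≈ 0.146667.


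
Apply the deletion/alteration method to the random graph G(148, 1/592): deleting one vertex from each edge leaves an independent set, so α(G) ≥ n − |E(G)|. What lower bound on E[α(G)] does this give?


E[|E(G)|] = C(148, 2)·p = 10878 · (1/592) = 147/8.
E[α(G)] ≥ n − E[|E(G)|] = 148 − 147/8 = 1037/8.
Numerically: ≈ 129.625.
(This is only a lower bound; the true E[α(G)] may be larger.)

E[α(G)] ≥ 1037/8 ≈ 129.625.


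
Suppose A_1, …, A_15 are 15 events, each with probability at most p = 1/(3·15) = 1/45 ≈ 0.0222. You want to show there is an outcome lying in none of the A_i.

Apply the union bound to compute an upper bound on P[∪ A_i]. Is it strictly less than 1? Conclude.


Union bound: P[∪_{i=1}^{15} A_i] ≤ Σ_i P[A_i] ≤ 15·p = 15·(1/45) = 1/3.
Numerically: 1/3 ≈ 0.3333.
Is 1/3 < 1? YES.
Since P[∪ A_i] ≤ 1/3 < 1, the complement has P[∩ A_i^c] ≥ 1 − 1/3 = 2/3 > 0, so some outcome avoids every A_i.

15·p = 1/3 ≈ 0.3333; existence CERTIFIED by the union bound.


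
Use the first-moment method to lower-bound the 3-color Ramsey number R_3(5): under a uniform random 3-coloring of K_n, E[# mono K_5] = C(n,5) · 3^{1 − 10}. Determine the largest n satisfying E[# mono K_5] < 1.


We need C(n, 5) · 3^{1 − 10} < 1, i.e. C(n, 5) < 3^{10 − 1} = 19683.
Check values of n near the boundary:
  n = 14: C(14, 5) = 2002; 2002 < 19683? YES
  n = 15: C(15, 5) = 3003; 3003 < 19683? YES
  n = 16: C(16, 5) = 4368; 4368 < 19683? YES
  n = 17: C(17, 5) = 6188; 6188 < 19683? YES
  n = 18: C(18, 5) = 8568; 8568 < 19683? YES
  n = 19: C(19, 5) = 11628; 11628 < 19683? YES
  n = 20: C(20, 5) = 15504; 15504 < 19683? YES
  n = 21: C(21, 5) = 20349; 20349 < 19683? NO
  n = 22: C(22, 5) = 26334; 26334 < 19683? NO
The largest n with C(n, 5) < 19683 is n = 20 (where E[X] = 5168/6561 ≈ 0.78768). Hence R_3(5) > 20, i.e. R_3(5) ≥ 21.

Largest n = 20; hence R_3(5) > 20.


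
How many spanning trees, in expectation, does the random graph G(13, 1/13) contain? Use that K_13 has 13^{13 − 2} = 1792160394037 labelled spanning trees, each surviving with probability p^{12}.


K_13 has 13^{13 − 2} = 1792160394037 labelled spanning trees.
For each such spanning tree H, let X_H = 1 if all 12 edges of H are present in G. Then P[X_H = 1] = p^{12} = (1/13)^{12} = 1/23298085122481.
By linearity of expectation: E[X] = Σ_H E[X_H] = 1792160394037 · p^{12} = 1792160394037 · 1/23298085122481 = 1/13.
Numerically: E[X] ≈ 0.07692.

E[X] = 1792160394037 · (1/13)^{12} = 1/13 ≈ 0.07692.


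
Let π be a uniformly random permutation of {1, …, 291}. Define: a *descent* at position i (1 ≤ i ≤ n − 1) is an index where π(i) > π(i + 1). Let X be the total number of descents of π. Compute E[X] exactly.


Write X = Σ X_I over i = 1, …, 290, with X_I the indicator of one descent.
There are 290 indicators.
For each fixed i, the pair (π(i), π(i+1)) is a uniformly random ordered pair of distinct values from {1, …, 291}; by symmetry P[π(i) > π(i+1)] = 1/2.
By linearity: E[X] = 290 · (1/2) = (291 − 1) · (1/2) = 145 ≈ 145.000000.

E[X] = 145 = 145.000000.


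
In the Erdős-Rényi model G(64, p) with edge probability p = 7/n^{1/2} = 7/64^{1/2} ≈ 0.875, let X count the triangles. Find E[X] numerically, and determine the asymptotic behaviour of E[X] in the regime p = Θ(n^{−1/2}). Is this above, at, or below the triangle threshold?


Number of potential triangles: C(64, 3) = 41664.
Each occurs with probability p³ ≈ (0.875)³ ≈ 6.69921875e-01.
By linearity: E[X] = C(64, 3)·p³ ≈ 41664 · 6.69921875e-01 ≈ 27911.625000.
Since α = 1/2 < 1, p = c/n^{1/2} ≫ 1/n is above the triangle threshold p ~ 1/n. Asymptotically E[X] ~ (c³/6)·n^{3(1−α)} = (7³/6)·n^{1.5} → ∞; triangles are abundant w.h.p.

E[X] ≈ 27911.625000; in regime p = Θ(1/n^{1/2}) E[X] diverges (above the triangle threshold p ~ 1/n).


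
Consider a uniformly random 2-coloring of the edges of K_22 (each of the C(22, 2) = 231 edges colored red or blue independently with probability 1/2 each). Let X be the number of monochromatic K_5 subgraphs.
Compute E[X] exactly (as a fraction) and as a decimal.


Let X = Σ_S X_S over the C(22, 5) = 26334 subsets S of size 5, where X_S = 1 if the K_5 on S is monochromatic.
For a fixed S, the K_5 on S has C(5, 2) = 10 edges. P[all 10 edges red] = (1/2)^10, and likewise for blue, so P[monochromatic] = 2·(1/2)^10 = 2^{1 − 10} = 1/512.
By linearity: E[X] = C(22, 5) · 2^{1 − 10} = 26334 · 1/512 = 13167/256.
Numerically: E[X] ≈ 51.43359.

E[X] = C(22,5)·2^(1−C(5,2)) = 13167/256 ≈ 51.43359.


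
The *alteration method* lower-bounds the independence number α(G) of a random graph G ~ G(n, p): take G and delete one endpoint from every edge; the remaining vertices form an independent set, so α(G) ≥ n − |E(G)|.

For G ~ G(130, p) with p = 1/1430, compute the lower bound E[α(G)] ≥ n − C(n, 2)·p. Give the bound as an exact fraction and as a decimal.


E[|E(G)|] = C(130, 2)·p = 8385 · (1/1430) = 129/22.
E[α(G)] ≥ n − E[|E(G)|] = 130 − 129/22 = 2731/22.
Numerically: ≈ 124.1364.
(This is only a lower bound; the true E[α(G)] may be larger.)

E[α(G)] ≥ 2731/22 ≈ 124.1364.


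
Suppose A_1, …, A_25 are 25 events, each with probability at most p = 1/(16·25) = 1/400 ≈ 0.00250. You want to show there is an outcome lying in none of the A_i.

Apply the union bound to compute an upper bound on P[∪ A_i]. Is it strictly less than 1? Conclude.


Union bound: P[∪_{i=1}^{25} A_i] ≤ Σ_i P[A_i] ≤ 25·p = 25·(1/400) = 1/16.
Numerically: 1/16 ≈ 0.06250.
Is 1/16 < 1? YES.
Since P[∪ A_i] ≤ 1/16 < 1, the complement has P[∩ A_i^c] ≥ 1 − 1/16 = 15/16 > 0, so some outcome avoids every A_i.

25·p = 1/16 ≈ 0.06250; existence CERTIFIED by the union bound.


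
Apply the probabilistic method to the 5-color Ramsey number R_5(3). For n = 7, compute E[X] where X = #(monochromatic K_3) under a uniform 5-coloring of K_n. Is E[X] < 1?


E[X] = C(7, 3) · 5^{1 − 3} = 35 · 5^{−2} = 35/25.
As a reduced fraction: E[X] = 7/5 ≈ 1.40000.
Is E[X] < 1? NO.
Since E[X] ≥ 1, the first-moment bound is inconclusive at n = 7; it does NOT by itself certify R_5(3) > 7.

E[X] = 7/5 ≈ 1.40000; E[X] ≥ 1; first-moment method inconclusive here.


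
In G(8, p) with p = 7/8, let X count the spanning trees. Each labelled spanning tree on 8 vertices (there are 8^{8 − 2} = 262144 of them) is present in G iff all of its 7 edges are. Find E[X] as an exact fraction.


K_8 has 8^{8 − 2} = 262144 labelled spanning trees.
For each such spanning tree H, let X_H = 1 if all 7 edges of H are present in G. Then P[X_H = 1] = p^{7} = (7/8)^{7} = 823543/2097152.
By linearity of expectation: E[X] = Σ_H E[X_H] = 262144 · p^{7} = 262144 · 823543/2097152 = 823543/8.
Numerically: E[X] ≈ 102943.

E[X] = 262144 · (7/8)^{7} = 823543/8 ≈ 102943.


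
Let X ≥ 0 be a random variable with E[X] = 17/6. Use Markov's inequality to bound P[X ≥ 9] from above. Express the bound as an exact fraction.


μ = E[X] = 17/6, a = 9.
Markov: P[X ≥ 9] ≤ μ/a = (17/6)/9 = 17/54.
Numerically: ≈ 0.3148.
(Since a = 9 > μ = 2.8333, the bound 17/54 is < 1 and informative.)

P[X ≥ 9] ≤ 17/54 ≈ 0.3148.


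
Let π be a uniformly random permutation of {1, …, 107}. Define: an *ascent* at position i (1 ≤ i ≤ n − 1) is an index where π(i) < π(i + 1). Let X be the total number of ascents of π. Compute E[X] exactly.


Write X = Σ X_I over i = 1, …, 106, with X_I the indicator of one ascent.
There are 106 indicators.
For each fixed i, the pair (π(i), π(i+1)) is a uniformly random ordered pair of distinct values from {1, …, 107}; by symmetry P[π(i) < π(i+1)] = 1/2.
By linearity: E[X] = 106 · (1/2) = (107 − 1) · (1/2) = 53 ≈ 53.0000.

E[X] = 53 = 53.0000.


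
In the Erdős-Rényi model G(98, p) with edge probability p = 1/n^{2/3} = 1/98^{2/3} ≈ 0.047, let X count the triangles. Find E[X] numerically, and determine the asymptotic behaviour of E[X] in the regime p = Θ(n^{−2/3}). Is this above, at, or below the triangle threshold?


Number of potential triangles: C(98, 3) = 152096.
Each occurs with probability p³ ≈ (0.047)³ ≈ 1.04123e-04.
By linearity: E[X] = C(98, 3)·p³ ≈ 152096 · 1.04123e-04 ≈ 15.837.
Since α = 2/3 < 1, p = c/n^{2/3} ≫ 1/n is above the triangle threshold p ~ 1/n. Asymptotically E[X] ~ (c³/6)·n^{3(1−α)} = (1³/6)·n^{1} → ∞; triangles are abundant w.h.p.

E[X] ≈ 15.837; in regime p = Θ(1/n^{2/3}) E[X] diverges (above the triangle threshold p ~ 1/n).


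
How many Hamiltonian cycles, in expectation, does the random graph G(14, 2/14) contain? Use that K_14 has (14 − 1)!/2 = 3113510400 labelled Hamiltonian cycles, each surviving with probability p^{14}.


K_14 has (14 − 1)!/2 = 3113510400 labelled Hamiltonian cycles.
For each such Hamiltonian cycle H, let X_H = 1 if all 14 edges of H are present in G. Then P[X_H = 1] = p^{14} = (1/7)^{14} = 1/678223072849.
By linearity of expectation: E[X] = Σ_H E[X_H] = 3113510400 · p^{14} = 3113510400 · 1/678223072849 = 444787200/96889010407.
Numerically: E[X] ≈ 0.00459069.

E[X] = 3113510400 · (1/7)^{14} = 444787200/96889010407 ≈ 0.00459069.


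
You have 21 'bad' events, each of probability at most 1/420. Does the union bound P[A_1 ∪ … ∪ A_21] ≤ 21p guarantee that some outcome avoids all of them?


Union bound: P[∪_{i=1}^{21} A_i] ≤ Σ_i P[A_i] ≤ 21·p = 21·(1/420) = 1/20.
Numerically: 1/20 ≈ 0.0500.
Is 1/20 < 1? YES.
Since P[∪ A_i] ≤ 1/20 < 1, the complement has P[∩ A_i^c] ≥ 1 − 1/20 = 19/20 > 0, so some outcome avoids every A_i.

21·p = 1/20 ≈ 0.0500; existence CERTIFIED by the union bound.


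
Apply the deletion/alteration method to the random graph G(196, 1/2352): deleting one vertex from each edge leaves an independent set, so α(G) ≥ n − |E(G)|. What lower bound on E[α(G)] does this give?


E[|E(G)|] = C(196, 2)·p = 19110 · (1/2352) = 65/8.
E[α(G)] ≥ n − E[|E(G)|] = 196 − 65/8 = 1503/8.
Numerically: ≈ 187.875000.
(This is only a lower bound; the true E[α(G)] may be larger.)

E[α(G)] ≥ 1503/8 ≈ 187.875000.


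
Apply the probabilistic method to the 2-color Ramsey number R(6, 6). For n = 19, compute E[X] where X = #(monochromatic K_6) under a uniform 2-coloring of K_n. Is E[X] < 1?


E[X] = C(19, 6) · 2^{1 − 15} = 27132 · 2^{−14} = 27132/16384.
As a reduced fraction: E[X] = 6783/4096 ≈ 1.656.
Is E[X] < 1? NO.
Since E[X] ≥ 1, the first-moment bound is inconclusive at n = 19; it does NOT by itself certify R(6, 6) > 19.

E[X] = 6783/4096 ≈ 1.656; E[X] ≥ 1; first-moment method inconclusive here.


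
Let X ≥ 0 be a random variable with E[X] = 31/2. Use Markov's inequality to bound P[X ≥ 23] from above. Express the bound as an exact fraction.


μ = E[X] = 31/2, a = 23.
Markov: P[X ≥ 23] ≤ μ/a = (31/2)/23 = 31/46.
Numerically: ≈ 0.6739.
(Since a = 23 > μ = 15.5000, the bound 31/46 is < 1 and informative.)

P[X ≥ 23] ≤ 31/46 ≈ 0.6739.


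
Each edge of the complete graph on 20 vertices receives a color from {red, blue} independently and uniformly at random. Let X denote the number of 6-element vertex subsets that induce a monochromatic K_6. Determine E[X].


Let X = Σ_S X_S over the C(20, 6) = 38760 subsets S of size 6, where X_S = 1 if the K_6 on S is monochromatic.
For a fixed S, the K_6 on S has C(6, 2) = 15 edges. P[all 15 edges red] = (1/2)^15, and likewise for blue, so P[monochromatic] = 2·(1/2)^15 = 2^{1 − 15} = 1/16384.
By linearity: E[X] = C(20, 6) · 2^{1 − 15} = 38760 · 1/16384 = 4845/2048.
Numerically: E[X] ≈ 2.3657.

E[X] = C(20,6)·2^(1−C(6,2)) = 4845/2048 ≈ 2.3657.


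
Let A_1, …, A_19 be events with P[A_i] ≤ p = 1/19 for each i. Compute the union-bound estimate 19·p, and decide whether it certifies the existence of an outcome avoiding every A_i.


Union bound: P[∪_{i=1}^{19} A_i] ≤ Σ_i P[A_i] ≤ 19·p = 19·(1/19) = 1.
Numerically: 1 ≈ 1.0000000.
Is 1 < 1? NO.
Since the bound 1 is ≥ 1, the union bound is uninformative here; it does NOT by itself certify existence.

19·p = 1 ≈ 1.0000000; existence NOT certified by the union bound.


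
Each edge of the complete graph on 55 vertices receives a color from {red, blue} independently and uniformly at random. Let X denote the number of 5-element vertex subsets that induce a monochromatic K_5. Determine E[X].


Let X = Σ_S X_S over the C(55, 5) = 3478761 subsets S of size 5, where X_S = 1 if the K_5 on S is monochromatic.
For a fixed S, the K_5 on S has C(5, 2) = 10 edges. P[all 10 edges red] = (1/2)^10, and likewise for blue, so P[monochromatic] = 2·(1/2)^10 = 2^{1 − 10} = 1/512.
By linearity: E[X] = C(55, 5) · 2^{1 − 10} = 3478761 · 1/512 = 3478761/512.
Numerically: E[X] ≈ 6794.4551.

E[X] = C(55,5)·2^(1−C(5,2)) = 3478761/512 ≈ 6794.4551.


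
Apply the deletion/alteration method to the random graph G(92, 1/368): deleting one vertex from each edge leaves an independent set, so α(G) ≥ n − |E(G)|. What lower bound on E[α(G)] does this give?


E[|E(G)|] = C(92, 2)·p = 4186 · (1/368) = 91/8.
E[α(G)] ≥ n − E[|E(G)|] = 92 − 91/8 = 645/8.
Numerically: ≈ 80.625000.
(This is only a lower bound; the true E[α(G)] may be larger.)

E[α(G)] ≥ 645/8 ≈ 80.625000.


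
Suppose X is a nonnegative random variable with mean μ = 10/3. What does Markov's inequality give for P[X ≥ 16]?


μ = E[X] = 10/3, a = 16.
Markov: P[X ≥ 16] ≤ μ/a = (10/3)/16 = 5/24.
Numerically: ≈ 0.20833.
(Since a = 16 > μ = 3.33333, the bound 5/24 is < 1 and informative.)

P[X ≥ 16] ≤ 5/24 ≈ 0.20833.


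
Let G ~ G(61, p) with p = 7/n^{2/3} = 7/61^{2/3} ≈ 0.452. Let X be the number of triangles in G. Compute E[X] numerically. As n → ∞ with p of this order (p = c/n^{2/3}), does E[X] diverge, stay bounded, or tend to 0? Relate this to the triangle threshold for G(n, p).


Number of potential triangles: C(61, 3) = 35990.
Each occurs with probability p³ ≈ (0.452)³ ≈ 9.21795e-02.
By linearity: E[X] = C(61, 3)·p³ ≈ 35990 · 9.21795e-02 ≈ 3317.541.
Since α = 2/3 < 1, p = c/n^{2/3} ≫ 1/n is above the triangle threshold p ~ 1/n. Asymptotically E[X] ~ (c³/6)·n^{3(1−α)} = (7³/6)·n^{1} → ∞; triangles are abundant w.h.p.

E[X] ≈ 3317.541; in regime p = Θ(1/n^{2/3}) E[X] diverges (above the triangle threshold p ~ 1/n).


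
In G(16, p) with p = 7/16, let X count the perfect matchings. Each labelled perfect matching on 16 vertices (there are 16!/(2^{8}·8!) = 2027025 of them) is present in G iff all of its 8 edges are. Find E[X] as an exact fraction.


K_16 has 16!/(2^{8}·8!) = 2027025 labelled perfect matchings.
For each such perfect matching H, let X_H = 1 if all 8 edges of H are present in G. Then P[X_H = 1] = p^{8} = (7/16)^{8} = 5764801/4294967296.
By linearity of expectation: E[X] = Σ_H E[X_H] = 2027025 · p^{8} = 2027025 · 5764801/4294967296 = 11685395747025/4294967296.
Numerically: E[X] ≈ 2721.

E[X] = 2027025 · (7/16)^{8} = 11685395747025/4294967296 ≈ 2721.


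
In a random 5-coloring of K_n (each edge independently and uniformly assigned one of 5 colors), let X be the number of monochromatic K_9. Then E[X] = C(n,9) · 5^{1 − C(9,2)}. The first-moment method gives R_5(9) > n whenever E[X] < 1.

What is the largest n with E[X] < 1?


We need C(n, 9) · 5^{1 − 36} < 1, i.e. C(n, 9) < 5^{36 − 1} = 2910383045673370361328125.
Check values of n near the boundary:
  n = 2169: C(2169, 9) = 2879753360044504243499683; 2879753360044504243499683 < 2910383045673370361328125? YES
  n = 2170: C(2170, 9) = 2891746779868845075610510; 2891746779868845075610510 < 2910383045673370361328125? YES
  n = 2171: C(2171, 9) = 2903784578674959601827205; 2903784578674959601827205 < 2910383045673370361328125? YES
  n = 2172: C(2172, 9) = 2915866900084148060642020; 2915866900084148060642020 < 2910383045673370361328125? NO
  n = 2173: C(2173, 9) = 2927993888115921319674265; 2927993888115921319674265 < 2910383045673370361328125? NO
The largest n with C(n, 9) < 2910383045673370361328125 is n = 2171 (where E[X] = 580756915734991920365441/582076609134674072265625 ≈ 0.99773). Hence R_5(9) > 2171, i.e. R_5(9) ≥ 2172.

Largest n = 2171; hence R_5(9) > 2171.


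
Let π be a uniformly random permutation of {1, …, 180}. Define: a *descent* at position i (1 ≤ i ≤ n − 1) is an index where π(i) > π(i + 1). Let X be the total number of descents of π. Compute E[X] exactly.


Write X = Σ X_I over i = 1, …, 179, with X_I the indicator of one descent.
There are 179 indicators.
For each fixed i, the pair (π(i), π(i+1)) is a uniformly random ordered pair of distinct values from {1, …, 180}; by symmetry P[π(i) > π(i+1)] = 1/2.
By linearity: E[X] = 179 · (1/2) = (180 − 1) · (1/2) = 179/2 ≈ 89.5000.

E[X] = 179/2 = 89.5000.


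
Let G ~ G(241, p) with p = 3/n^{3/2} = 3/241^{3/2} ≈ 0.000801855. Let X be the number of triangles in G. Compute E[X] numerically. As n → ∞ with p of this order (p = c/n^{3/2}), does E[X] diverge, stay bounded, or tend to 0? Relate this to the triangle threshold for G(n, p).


Number of potential triangles: C(241, 3) = 2303960.
Each occurs with probability p³ ≈ (0.000801855)³ ≈ 5.15569328e-10.
By linearity: E[X] = C(241, 3)·p³ ≈ 2303960 · 5.15569328e-10 ≈ 0.001188.
Since α = 3/2 > 1, p = c/n^{3/2} = o(1/n) is below the triangle threshold p ~ 1/n. Asymptotically E[X] ~ (c³/6)·n^{3(1−α)} = (3³/6)·n^{-1.5} → 0, so by Markov's inequality G has no triangles w.h.p.

E[X] ≈ 0.001188; in regime p = Θ(1/n^{3/2}) E[X] tends to 0 (below the triangle threshold p ~ 1/n).


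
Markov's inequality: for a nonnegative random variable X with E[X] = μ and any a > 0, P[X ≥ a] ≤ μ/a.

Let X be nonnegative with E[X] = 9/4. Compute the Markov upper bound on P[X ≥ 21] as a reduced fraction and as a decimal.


μ = E[X] = 9/4, a = 21.
Markov: P[X ≥ 21] ≤ μ/a = (9/4)/21 = 3/28.
Numerically: ≈ 0.107143.
(Since a = 21 > μ = 2.250000, the bound 3/28 is < 1 and informative.)

P[X ≥ 21] ≤ 3/28 ≈ 0.107143.


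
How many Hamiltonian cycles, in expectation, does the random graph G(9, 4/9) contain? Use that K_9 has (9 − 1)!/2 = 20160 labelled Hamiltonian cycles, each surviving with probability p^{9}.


K_9 has (9 − 1)!/2 = 20160 labelled Hamiltonian cycles.
For each such Hamiltonian cycle H, let X_H = 1 if all 9 edges of H are present in G. Then P[X_H = 1] = p^{9} = (4/9)^{9} = 262144/387420489.
Summing the indicators: E[X] = Σ_H E[X_H] = 20160 · p^{9} = 20160 · 262144/387420489 = 587202560/43046721.
Numerically: E[X] ≈ 13.641.

E[X] = 20160 · (4/9)^{9} = 587202560/43046721 ≈ 13.641.


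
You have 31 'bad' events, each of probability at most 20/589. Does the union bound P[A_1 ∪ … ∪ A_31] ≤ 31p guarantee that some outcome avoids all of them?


Union bound: P[∪_{i=1}^{31} A_i] ≤ Σ_i P[A_i] ≤ 31·p = 31·(20/589) = 20/19.
Numerically: 20/19 ≈ 1.0526.
Is 20/19 < 1? NO.
Since the bound 20/19 is ≥ 1, the union bound is uninformative here; it does NOT by itself certify existence.

31·p = 20/19 ≈ 1.0526; existence NOT certified by the union bound.


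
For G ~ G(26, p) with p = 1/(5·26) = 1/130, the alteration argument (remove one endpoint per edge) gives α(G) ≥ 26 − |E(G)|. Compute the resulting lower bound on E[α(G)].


E[|E(G)|] = C(26, 2)·p = 325 · (1/130) = 5/2.
E[α(G)] ≥ n − E[|E(G)|] = 26 − 5/2 = 47/2.
Numerically: ≈ 23.50000.
(This is only a lower bound; the true E[α(G)] may be larger.)

E[α(G)] ≥ 47/2 ≈ 23.50000.


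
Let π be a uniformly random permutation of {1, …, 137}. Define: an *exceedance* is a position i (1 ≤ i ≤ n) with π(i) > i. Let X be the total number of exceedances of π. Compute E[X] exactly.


Write X = Σ_{i=1}^{137} X_i, where X_i = 1_{π(i) > i}.
For each fixed i, π(i) is uniform over {1, …, 137} (marginal of a uniform permutation), so P[π(i) > i] = (n − i)/n. Summing: Σ_{i=1}^{137} (n − i)/n = (0 + 1 + … + 136)/137 = 137(137 − 1)/(2·137) = (137 − 1)/2.
Hence E[X] = Σ_{i=1}^{137} (137 − i)/137 = 68 ≈ 68.000.

E[X] = 68 = 68.000.


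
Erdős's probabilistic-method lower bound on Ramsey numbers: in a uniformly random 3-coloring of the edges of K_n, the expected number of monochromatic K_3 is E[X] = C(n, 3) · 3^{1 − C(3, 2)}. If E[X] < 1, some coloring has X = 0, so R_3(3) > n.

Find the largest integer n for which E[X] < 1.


We need C(n, 3) · 3^{1 − 3} < 1, i.e. C(n, 3) < 3^{3 − 1} = 9.
Check values of n near the boundary:
  n = 3: C(3, 3) = 1; 1 < 9? YES
  n = 4: C(4, 3) = 4; 4 < 9? YES
  n = 5: C(5, 3) = 10; 10 < 9? NO
  n = 6: C(6, 3) = 20; 20 < 9? NO
The largest n with C(n, 3) < 9 is n = 4 (where E[X] = 4/9 ≈ 0.444). Hence R_3(3) > 4, i.e. R_3(3) ≥ 5.

Largest n = 4; hence R_3(3) > 4.


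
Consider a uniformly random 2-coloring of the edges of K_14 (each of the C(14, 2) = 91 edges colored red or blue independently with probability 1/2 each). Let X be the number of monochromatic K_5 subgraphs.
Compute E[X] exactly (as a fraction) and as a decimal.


Let X = Σ_S X_S over the C(14, 5) = 2002 subsets S of size 5, where X_S = 1 if the K_5 on S is monochromatic.
For a fixed S, the K_5 on S has C(5, 2) = 10 edges. P[all 10 edges red] = (1/2)^10, and likewise for blue, so P[monochromatic] = 2·(1/2)^10 = 2^{1 − 10} = 1/512.
By linearity: E[X] = C(14, 5) · 2^{1 − 10} = 2002 · 1/512 = 1001/256.
Numerically: E[X] ≈ 3.9102.

E[X] = C(14,5)·2^(1−C(5,2)) = 1001/256 ≈ 3.9102.


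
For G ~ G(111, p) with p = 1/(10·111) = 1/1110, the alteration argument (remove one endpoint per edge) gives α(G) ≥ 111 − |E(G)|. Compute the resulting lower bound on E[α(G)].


E[|E(G)|] = C(111, 2)·p = 6105 · (1/1110) = 11/2.
E[α(G)] ≥ n − E[|E(G)|] = 111 − 11/2 = 211/2.
Numerically: ≈ 105.500000.
(This is only a lower bound; the true E[α(G)] may be larger.)

E[α(G)] ≥ 211/2 ≈ 105.500000.


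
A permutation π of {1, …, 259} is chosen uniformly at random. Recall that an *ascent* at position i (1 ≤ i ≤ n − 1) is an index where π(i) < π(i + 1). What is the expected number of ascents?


Write X = Σ X_I over i = 1, …, 258, with X_I the indicator of one ascent.
There are 258 indicators.
For each fixed i, the pair (π(i), π(i+1)) is a uniformly random ordered pair of distinct values from {1, …, 259}; by symmetry P[π(i) < π(i+1)] = 1/2.
By linearity: E[X] = 258 · (1/2) = (259 − 1) · (1/2) = 129 ≈ 129.000000.

E[X] = 129 = 129.000000.


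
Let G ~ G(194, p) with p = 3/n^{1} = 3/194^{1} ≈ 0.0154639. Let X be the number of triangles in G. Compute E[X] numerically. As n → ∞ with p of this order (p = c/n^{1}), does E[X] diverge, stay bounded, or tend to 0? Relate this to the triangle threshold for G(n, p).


Number of potential triangles: C(194, 3) = 1198144.
Each occurs with probability p³ ≈ (0.0154639)³ ≈ 3.69792905e-06.
By linearity: E[X] = C(194, 3)·p³ ≈ 1198144 · 3.69792905e-06 ≈ 4.430652.
Here α = 1, so p = 3/n is exactly at the triangle threshold p ~ 1/n. Asymptotically E[X] → c³/6 = 3³/6 = 9/2 ≈ 4.500000, a bounded constant. In this regime the triangle count is asymptotically Poisson(c³/6).

E[X] ≈ 4.430652; in regime p = Θ(1/n^{1}) E[X] stays bounded (at the triangle threshold p ~ 1/n).


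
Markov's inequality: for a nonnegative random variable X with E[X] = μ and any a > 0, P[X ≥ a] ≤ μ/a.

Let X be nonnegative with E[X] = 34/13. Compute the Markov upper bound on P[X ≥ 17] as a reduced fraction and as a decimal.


μ = E[X] = 34/13, a = 17.
Markov: P[X ≥ 17] ≤ μ/a = (34/13)/17 = 2/13.
Numerically: ≈ 0.153846.
(Since a = 17 > μ = 2.615385, the bound 2/13 is < 1 and informative.)

P[X ≥ 17] ≤ 2/13 ≈ 0.153846.


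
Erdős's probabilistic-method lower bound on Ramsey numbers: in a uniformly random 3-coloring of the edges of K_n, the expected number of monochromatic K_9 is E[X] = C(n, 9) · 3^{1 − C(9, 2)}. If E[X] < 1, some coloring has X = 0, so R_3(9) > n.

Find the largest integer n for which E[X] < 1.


We need C(n, 9) · 3^{1 − 36} < 1, i.e. C(n, 9) < 3^{36 − 1} = 50031545098999707.
Check values of n near the boundary:
  n = 296: C(296, 9) = 42513789098994080; 42513789098994080 < 50031545098999707? YES
  n = 297: C(297, 9) = 43842345008337645; 43842345008337645 < 50031545098999707? YES
  n = 298: C(298, 9) = 45207677551849890; 45207677551849890 < 50031545098999707? YES
  n = 299: C(299, 9) = 46610674441390059; 46610674441390059 < 50031545098999707? YES
  n = 300: C(300, 9) = 48052241692154700; 48052241692154700 < 50031545098999707? YES
  n = 301: C(301, 9) = 49533303936090975; 49533303936090975 < 50031545098999707? YES
  n = 302: C(302, 9) = 51054804739588650; 51054804739588650 < 50031545098999707? NO
  n = 303: C(303, 9) = 52617706925494425; 52617706925494425 < 50031545098999707? NO
The largest n with C(n, 9) < 50031545098999707 is n = 301 (where E[X] = 16511101312030325/16677181699666569 ≈ 0.9900). Hence R_3(9) > 301, i.e. R_3(9) ≥ 302.

Largest n = 301; hence R_3(9) > 301.


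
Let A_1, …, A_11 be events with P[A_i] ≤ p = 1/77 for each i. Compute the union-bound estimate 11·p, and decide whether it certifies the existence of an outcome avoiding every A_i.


Union bound: P[∪_{i=1}^{11} A_i] ≤ Σ_i P[A_i] ≤ 11·p = 11·(1/77) = 1/7.
Numerically: 1/7 ≈ 0.1429.
Is 1/7 < 1? YES.
Since P[∪ A_i] ≤ 1/7 < 1, the complement has P[∩ A_i^c] ≥ 1 − 1/7 = 6/7 > 0, so some outcome avoids every A_i.

11·p = 1/7 ≈ 0.1429; existence CERTIFIED by the union bound.


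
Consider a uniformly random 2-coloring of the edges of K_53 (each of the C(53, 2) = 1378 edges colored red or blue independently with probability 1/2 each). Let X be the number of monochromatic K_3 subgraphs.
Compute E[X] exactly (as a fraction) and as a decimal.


Let X = Σ_S X_S over the C(53, 3) = 23426 subsets S of size 3, where X_S = 1 if the K_3 on S is monochromatic.
For a fixed S, the K_3 on S has C(3, 2) = 3 edges. P[all 3 edges red] = (1/2)^3, and likewise for blue, so P[monochromatic] = 2·(1/2)^3 = 2^{1 − 3} = 1/4.
By linearity of expectation: E[X] = C(53, 3) · 2^{1 − 3} = 23426 · 1/4 = 11713/2.
Numerically: E[X] ≈ 5856.5000.

E[X] = C(53,3)·2^(1−C(3,2)) = 11713/2 ≈ 5856.5000.


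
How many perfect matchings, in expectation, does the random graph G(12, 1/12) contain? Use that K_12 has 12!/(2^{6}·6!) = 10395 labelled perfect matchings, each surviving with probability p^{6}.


K_12 has 12!/(2^{6}·6!) = 10395 labelled perfect matchings.
For each such perfect matching H, let X_H = 1 if all 6 edges of H are present in G. Then P[X_H = 1] = p^{6} = (1/12)^{6} = 1/2985984.
Summing the indicators: E[X] = Σ_H E[X_H] = 10395 · p^{6} = 10395 · 1/2985984 = 385/110592.
Numerically: E[X] ≈ 0.00348.

E[X] = 10395 · (1/12)^{6} = 385/110592 ≈ 0.00348.


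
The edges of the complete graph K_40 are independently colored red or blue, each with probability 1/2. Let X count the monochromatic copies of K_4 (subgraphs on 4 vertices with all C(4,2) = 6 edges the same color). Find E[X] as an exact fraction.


Let X = Σ_S X_S over the C(40, 4) = 91390 subsets S of size 4, where X_S = 1 if the K_4 on S is monochromatic.
For a fixed S, the K_4 on S has C(4, 2) = 6 edges. P[all 6 edges red] = (1/2)^6, and likewise for blue, so P[monochromatic] = 2·(1/2)^6 = 2^{1 − 6} = 1/32.
By linearity of expectation: E[X] = C(40, 4) · 2^{1 − 6} = 91390 · 1/32 = 45695/16.
Numerically: E[X] ≈ 2855.9375.

E[X] = C(40,4)·2^(1−C(4,2)) = 45695/16 ≈ 2855.9375.


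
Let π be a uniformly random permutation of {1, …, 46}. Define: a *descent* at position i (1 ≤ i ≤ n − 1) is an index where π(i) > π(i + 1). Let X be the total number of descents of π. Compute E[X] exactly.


Write X = Σ X_I over i = 1, …, 45, with X_I the indicator of one descent.
There are 45 indicators.
For each fixed i, the pair (π(i), π(i+1)) is a uniformly random ordered pair of distinct values from {1, …, 46}; by symmetry P[π(i) > π(i+1)] = 1/2.
By linearity: E[X] = 45 · (1/2) = (46 − 1) · (1/2) = 45/2 ≈ 22.500000.

E[X] = 45/2 = 22.500000.


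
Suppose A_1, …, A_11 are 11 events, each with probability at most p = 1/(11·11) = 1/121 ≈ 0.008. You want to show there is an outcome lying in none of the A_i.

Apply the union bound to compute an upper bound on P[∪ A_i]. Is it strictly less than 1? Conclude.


Union bound: P[∪_{i=1}^{11} A_i] ≤ Σ_i P[A_i] ≤ 11·p = 11·(1/121) = 1/11.
Numerically: 1/11 ≈ 0.091.
Is 1/11 < 1? YES.
Since P[∪ A_i] ≤ 1/11 < 1, the complement has P[∩ A_i^c] ≥ 1 − 1/11 = 10/11 > 0, so some outcome avoids every A_i.

11·p = 1/11 ≈ 0.091; existence CERTIFIED by the union bound.
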